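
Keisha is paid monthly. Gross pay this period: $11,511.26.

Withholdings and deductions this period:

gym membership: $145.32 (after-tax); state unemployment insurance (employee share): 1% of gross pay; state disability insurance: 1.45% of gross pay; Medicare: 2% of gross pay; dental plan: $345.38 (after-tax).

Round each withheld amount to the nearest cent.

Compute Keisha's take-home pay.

State unemployment insurance (employee share): $11,511.26 × 0.01 = $115.11
State disability insurance: $11,511.26 × 0.0145 = $166.91
Medicare: $11,511.26 × 0.02 = $230.23
Gym membership: $145.32
Dental plan: $345.38
Total deductions = $115.11 + $166.91 + $230.23 + $145.32 + $345.38 = $1,002.95
Net pay = $11,511.26 − $1,002.95 = $10,508.31

$10,508.31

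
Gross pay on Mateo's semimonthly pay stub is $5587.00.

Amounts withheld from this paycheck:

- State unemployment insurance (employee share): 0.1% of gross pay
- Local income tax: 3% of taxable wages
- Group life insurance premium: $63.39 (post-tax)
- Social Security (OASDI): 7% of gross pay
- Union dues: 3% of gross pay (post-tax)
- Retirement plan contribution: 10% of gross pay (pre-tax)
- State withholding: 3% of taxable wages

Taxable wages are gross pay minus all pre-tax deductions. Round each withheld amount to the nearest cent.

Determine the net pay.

$4098.92

Retirement plan contribution: $5587.00 × 0.1 = $558.70
Taxable wages = $5587.00 − $558.70 = $5028.30
State withholding: $5028.30 × 0.03 = $150.85
Local income tax: $5028.30 × 0.03 = $150.85
State unemployment insurance (employee share): $5587.00 × 0.001 = $5.59
Social Security (OASDI): $5587.00 × 0.07 = $391.09
Union dues: $5587.00 × 0.03 = $167.61
Group life insurance premium: $63.39
Total deductions = $558.70 + $150.85 + $150.85 + $5.59 + $391.09 + $167.61 + $63.39 = $1488.08
Net pay = $5587.00 − $1488.08 = $4098.92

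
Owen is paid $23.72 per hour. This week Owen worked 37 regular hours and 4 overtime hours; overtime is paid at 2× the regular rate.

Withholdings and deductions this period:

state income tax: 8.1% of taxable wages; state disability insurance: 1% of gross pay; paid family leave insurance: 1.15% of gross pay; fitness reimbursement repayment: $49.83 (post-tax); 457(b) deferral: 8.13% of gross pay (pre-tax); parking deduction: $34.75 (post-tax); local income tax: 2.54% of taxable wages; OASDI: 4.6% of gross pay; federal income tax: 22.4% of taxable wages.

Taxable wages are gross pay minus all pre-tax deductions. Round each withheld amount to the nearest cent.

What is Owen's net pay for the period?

$499.99

Regular pay: 37 × $23.72 = $877.64
Overtime pay: 4 × $23.72 × 2 = $189.76
Gross pay = $877.64 + $189.76 = $1067.40
457(b) deferral: $1067.40 × 0.0813 = $86.78
Taxable wages = $1067.40 − $86.78 = $980.62
State income tax: $980.62 × 0.081 = $79.43
Local income tax: $980.62 × 0.0254 = $24.91
Federal income tax: $980.62 × 0.224 = $219.66
OASDI: $1067.40 × 0.046 = $49.10
Paid family leave insurance: $1067.40 × 0.0115 = $12.28
State disability insurance: $1067.40 × 0.01 = $10.67
Parking deduction: $34.75
Fitness reimbursement repayment: $49.83
Total deductions = $86.78 + $79.43 + $24.91 + $219.66 + $49.10 + $12.28 + $10.67 + $34.75 + $49.83 = $567.41
Net pay = $1067.40 − $567.41 = $499.99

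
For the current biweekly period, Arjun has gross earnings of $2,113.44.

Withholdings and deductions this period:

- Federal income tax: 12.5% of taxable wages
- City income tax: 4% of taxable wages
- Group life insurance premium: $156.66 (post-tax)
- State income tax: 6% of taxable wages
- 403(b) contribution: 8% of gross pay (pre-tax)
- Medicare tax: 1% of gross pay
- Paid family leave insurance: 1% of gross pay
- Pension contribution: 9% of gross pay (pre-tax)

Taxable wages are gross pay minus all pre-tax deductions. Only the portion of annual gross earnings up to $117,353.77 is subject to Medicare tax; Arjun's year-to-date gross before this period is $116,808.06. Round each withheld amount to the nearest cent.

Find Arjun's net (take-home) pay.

$1,176.21

Pension contribution: $2,113.44 × 0.09 = $190.21
403(b) contribution: $2,113.44 × 0.08 = $169.08
Pre-tax total = $190.21 + $169.08 = $359.29
Taxable wages = $2,113.44 − $359.29 = $1,754.15
City income tax: $1,754.15 × 0.04 = $70.17
Federal income tax: $1,754.15 × 0.125 = $219.27
State income tax: $1,754.15 × 0.06 = $105.25
Paid family leave insurance: $2,113.44 × 0.01 = $21.13
Medicare tax: only $117,353.77 − $116,808.06 = $545.71 of this check is subject → $545.71 × 0.01 = $5.46
Group life insurance premium: $156.66
Total deductions = $190.21 + $169.08 + $70.17 + $219.27 + $105.25 + $21.13 + $5.46 + $156.66 = $937.23
Net pay = $2,113.44 − $937.23 = $1,176.21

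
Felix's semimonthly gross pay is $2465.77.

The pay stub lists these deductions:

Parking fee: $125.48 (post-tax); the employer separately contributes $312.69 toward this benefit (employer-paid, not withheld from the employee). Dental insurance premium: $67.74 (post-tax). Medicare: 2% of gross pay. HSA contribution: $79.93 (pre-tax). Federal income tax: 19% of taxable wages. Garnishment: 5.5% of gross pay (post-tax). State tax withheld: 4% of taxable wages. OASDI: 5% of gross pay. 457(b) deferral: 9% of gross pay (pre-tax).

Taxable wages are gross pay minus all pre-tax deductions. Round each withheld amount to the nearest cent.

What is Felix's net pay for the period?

HSA contribution: $79.93
457(b) deferral: $2465.77 × 0.09 = $221.92
Pre-tax total = $79.93 + $221.92 = $301.85
Taxable wages = $2465.77 − $301.85 = $2163.92
Federal income tax: $2163.92 × 0.19 = $411.14
State tax withheld: $2163.92 × 0.04 = $86.56
OASDI: $2465.77 × 0.05 = $123.29
Medicare: $2465.77 × 0.02 = $49.32
Parking fee: $125.48
Dental insurance premium: $67.74
Garnishment: $2465.77 × 0.055 = $135.62
(Employer's $312.69 toward parking fee is not withheld from the employee.)
Total deductions = $79.93 + $221.92 + $411.14 + $86.56 + $123.29 + $49.32 + $125.48 + $67.74 + $135.62 = $1301.00
Net pay = $2465.77 − $1301.00 = $1164.77

$1164.77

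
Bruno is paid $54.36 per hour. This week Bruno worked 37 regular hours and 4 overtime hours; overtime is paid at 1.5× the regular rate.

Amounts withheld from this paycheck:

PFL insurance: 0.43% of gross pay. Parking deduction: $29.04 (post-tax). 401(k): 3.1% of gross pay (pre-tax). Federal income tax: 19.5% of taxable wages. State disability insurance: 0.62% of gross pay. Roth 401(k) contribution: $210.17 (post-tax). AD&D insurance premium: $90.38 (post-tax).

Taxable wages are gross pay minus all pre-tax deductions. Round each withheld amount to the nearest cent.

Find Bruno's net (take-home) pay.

Regular pay: 37 × $54.36 = $2,011.32
Overtime pay: 4 × $54.36 × 1.5 = $326.16
Gross pay = $2,011.32 + $326.16 = $2,337.48
401(k): $2,337.48 × 0.031 = $72.46
Taxable wages = $2,337.48 − $72.46 = $2,265.02
Federal income tax: $2,265.02 × 0.195 = $441.68
State disability insurance: $2,337.48 × 0.0062 = $14.49
PFL insurance: $2,337.48 × 0.0043 = $10.05
AD&D insurance premium: $90.38
Roth 401(k) contribution: $210.17
Parking deduction: $29.04
Total deductions = $72.46 + $441.68 + $14.49 + $10.05 + $90.38 + $210.17 + $29.04 = $868.27
Net pay = $2,337.48 − $868.27 = $1,469.21

$1,469.21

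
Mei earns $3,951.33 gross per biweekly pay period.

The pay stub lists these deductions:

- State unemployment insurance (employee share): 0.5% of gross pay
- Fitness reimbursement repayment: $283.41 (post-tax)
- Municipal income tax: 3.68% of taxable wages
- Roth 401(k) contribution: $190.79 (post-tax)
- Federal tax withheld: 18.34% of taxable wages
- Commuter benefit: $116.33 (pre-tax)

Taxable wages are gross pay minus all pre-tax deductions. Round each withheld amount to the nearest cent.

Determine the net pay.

$2,496.57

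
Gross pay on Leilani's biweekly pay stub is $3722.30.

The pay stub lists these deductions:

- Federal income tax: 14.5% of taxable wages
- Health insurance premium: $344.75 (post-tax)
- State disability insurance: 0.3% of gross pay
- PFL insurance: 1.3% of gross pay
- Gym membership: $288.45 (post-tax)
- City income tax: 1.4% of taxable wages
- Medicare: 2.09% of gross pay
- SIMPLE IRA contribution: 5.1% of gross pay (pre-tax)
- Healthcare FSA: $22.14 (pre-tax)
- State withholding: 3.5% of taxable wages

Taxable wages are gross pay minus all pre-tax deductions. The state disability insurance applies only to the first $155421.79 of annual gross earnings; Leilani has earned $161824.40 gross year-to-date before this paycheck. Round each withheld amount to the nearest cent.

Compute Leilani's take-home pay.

$2069.93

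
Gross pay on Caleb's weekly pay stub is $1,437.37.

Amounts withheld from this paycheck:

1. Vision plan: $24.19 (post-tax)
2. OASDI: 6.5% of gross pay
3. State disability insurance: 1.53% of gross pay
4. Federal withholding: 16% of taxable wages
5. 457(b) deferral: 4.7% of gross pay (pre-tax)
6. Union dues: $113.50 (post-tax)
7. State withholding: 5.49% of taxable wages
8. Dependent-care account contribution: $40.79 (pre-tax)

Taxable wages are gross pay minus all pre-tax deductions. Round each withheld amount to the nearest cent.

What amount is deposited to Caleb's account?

457(b) deferral: $1,437.37 × 0.047 = $67.56
Dependent-care account contribution: $40.79
Pre-tax total = $67.56 + $40.79 = $108.35
Taxable wages = $1,437.37 − $108.35 = $1,329.02
Federal withholding: $1,329.02 × 0.16 = $212.64
State withholding: $1,329.02 × 0.0549 = $72.96
OASDI: $1,437.37 × 0.065 = $93.43
State disability insurance: $1,437.37 × 0.0153 = $21.99
Vision plan: $24.19
Union dues: $113.50
Total deductions = $67.56 + $40.79 + $212.64 + $72.96 + $93.43 + $21.99 + $24.19 + $113.50 = $647.06
Net pay = $1,437.37 − $647.06 = $790.31

$790.31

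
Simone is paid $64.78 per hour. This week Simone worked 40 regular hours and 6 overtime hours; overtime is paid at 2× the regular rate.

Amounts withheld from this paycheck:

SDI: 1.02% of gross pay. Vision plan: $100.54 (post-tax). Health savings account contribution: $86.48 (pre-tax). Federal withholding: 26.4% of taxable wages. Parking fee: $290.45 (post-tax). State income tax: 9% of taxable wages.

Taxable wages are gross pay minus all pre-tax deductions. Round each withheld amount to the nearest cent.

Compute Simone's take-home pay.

Regular pay: 40 × $64.78 = $2,591.20
Overtime pay: 6 × $64.78 × 2 = $777.36
Gross pay = $2,591.20 + $777.36 = $3,368.56
Health savings account contribution: $86.48
Taxable wages = $3,368.56 − $86.48 = $3,282.08
Federal withholding: $3,282.08 × 0.264 = $866.47
State income tax: $3,282.08 × 0.09 = $295.39
SDI: $3,368.56 × 0.0102 = $34.36
Vision plan: $100.54
Parking fee: $290.45
Total deductions = $86.48 + $866.47 + $295.39 + $34.36 + $100.54 + $290.45 = $1,673.69
Net pay = $3,368.56 − $1,673.69 = $1,694.87

$1,694.87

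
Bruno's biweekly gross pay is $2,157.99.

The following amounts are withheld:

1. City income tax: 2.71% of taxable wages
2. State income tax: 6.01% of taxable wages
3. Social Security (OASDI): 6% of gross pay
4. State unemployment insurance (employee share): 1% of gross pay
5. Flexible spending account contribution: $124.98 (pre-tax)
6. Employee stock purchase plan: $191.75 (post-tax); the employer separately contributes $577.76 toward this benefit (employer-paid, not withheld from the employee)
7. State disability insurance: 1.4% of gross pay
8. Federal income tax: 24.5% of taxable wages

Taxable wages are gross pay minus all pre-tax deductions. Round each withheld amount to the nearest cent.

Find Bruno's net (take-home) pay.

Flexible spending account contribution: $124.98
Taxable wages = $2,157.99 − $124.98 = $2,033.01
Federal income tax: $2,033.01 × 0.245 = $498.09
City income tax: $2,033.01 × 0.0271 = $55.09
State income tax: $2,033.01 × 0.0601 = $122.18
State disability insurance: $2,157.99 × 0.014 = $30.21
Social Security (OASDI): $2,157.99 × 0.06 = $129.48
State unemployment insurance (employee share): $2,157.99 × 0.01 = $21.58
Employee stock purchase plan: $191.75
(Employer's $577.76 toward employee stock purchase plan is not withheld from the employee.)
Total deductions = $124.98 + $498.09 + $55.09 + $122.18 + $30.21 + $129.48 + $21.58 + $191.75 = $1,173.36
Net pay = $2,157.99 − $1,173.36 = $984.63

$984.63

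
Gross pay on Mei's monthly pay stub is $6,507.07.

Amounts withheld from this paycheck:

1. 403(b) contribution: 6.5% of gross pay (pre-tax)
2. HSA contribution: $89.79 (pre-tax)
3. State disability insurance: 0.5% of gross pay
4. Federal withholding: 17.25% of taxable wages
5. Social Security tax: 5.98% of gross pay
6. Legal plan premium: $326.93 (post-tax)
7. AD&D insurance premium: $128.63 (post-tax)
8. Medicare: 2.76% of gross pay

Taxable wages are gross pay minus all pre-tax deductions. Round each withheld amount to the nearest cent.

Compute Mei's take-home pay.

$3,903.48

403(b) contribution: $6,507.07 × 0.065 = $422.96
HSA contribution: $89.79
Pre-tax total = $422.96 + $89.79 = $512.75
Taxable wages = $6,507.07 − $512.75 = $5,994.32
Federal withholding: $5,994.32 × 0.1725 = $1,034.02
Social Security tax: $6,507.07 × 0.0598 = $389.12
Medicare: $6,507.07 × 0.0276 = $179.60
State disability insurance: $6,507.07 × 0.005 = $32.54
Legal plan premium: $326.93
AD&D insurance premium: $128.63
Total deductions = $422.96 + $89.79 + $1,034.02 + $389.12 + $179.60 + $32.54 + $326.93 + $128.63 = $2,603.59
Net pay = $6,507.07 − $2,603.59 = $3,903.48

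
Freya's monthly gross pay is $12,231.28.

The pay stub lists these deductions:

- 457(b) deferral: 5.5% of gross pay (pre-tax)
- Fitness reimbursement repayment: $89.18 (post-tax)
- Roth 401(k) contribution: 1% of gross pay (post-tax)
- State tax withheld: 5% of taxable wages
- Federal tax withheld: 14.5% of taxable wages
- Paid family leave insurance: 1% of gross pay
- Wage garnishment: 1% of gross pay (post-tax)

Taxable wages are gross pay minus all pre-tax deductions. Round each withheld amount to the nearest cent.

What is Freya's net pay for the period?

$8,848.53

457(b) deferral: $12,231.28 × 0.055 = $672.72
Taxable wages = $12,231.28 − $672.72 = $11,558.56
Federal tax withheld: $11,558.56 × 0.145 = $1,675.99
State tax withheld: $11,558.56 × 0.05 = $577.93
Paid family leave insurance: $12,231.28 × 0.01 = $122.31
Roth 401(k) contribution: $12,231.28 × 0.01 = $122.31
Wage garnishment: $12,231.28 × 0.01 = $122.31
Fitness reimbursement repayment: $89.18
Total deductions = $672.72 + $1,675.99 + $577.93 + $122.31 + $122.31 + $122.31 + $89.18 = $3,382.75
Net pay = $12,231.28 − $3,382.75 = $8,848.53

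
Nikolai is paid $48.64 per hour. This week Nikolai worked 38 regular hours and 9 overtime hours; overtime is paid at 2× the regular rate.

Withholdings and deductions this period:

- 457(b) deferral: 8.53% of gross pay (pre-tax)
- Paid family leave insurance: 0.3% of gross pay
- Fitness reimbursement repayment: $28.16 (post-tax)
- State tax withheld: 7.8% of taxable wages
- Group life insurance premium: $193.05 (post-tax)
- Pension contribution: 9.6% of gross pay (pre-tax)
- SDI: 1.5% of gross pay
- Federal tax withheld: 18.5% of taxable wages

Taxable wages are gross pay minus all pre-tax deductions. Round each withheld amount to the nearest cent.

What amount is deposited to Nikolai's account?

$1373.28

Regular pay: 38 × $48.64 = $1848.32
Overtime pay: 9 × $48.64 × 2 = $875.52
Gross pay = $1848.32 + $875.52 = $2723.84
Pension contribution: $2723.84 × 0.096 = $261.49
457(b) deferral: $2723.84 × 0.0853 = $232.34
Pre-tax total = $261.49 + $232.34 = $493.83
Taxable wages = $2723.84 − $493.83 = $2230.01
State tax withheld: $2230.01 × 0.078 = $173.94
Federal tax withheld: $2230.01 × 0.185 = $412.55
Paid family leave insurance: $2723.84 × 0.003 = $8.17
SDI: $2723.84 × 0.015 = $40.86
Group life insurance premium: $193.05
Fitness reimbursement repayment: $28.16
Total deductions = $261.49 + $232.34 + $173.94 + $412.55 + $8.17 + $40.86 + $193.05 + $28.16 = $1350.56
Net pay = $2723.84 − $1350.56 = $1373.28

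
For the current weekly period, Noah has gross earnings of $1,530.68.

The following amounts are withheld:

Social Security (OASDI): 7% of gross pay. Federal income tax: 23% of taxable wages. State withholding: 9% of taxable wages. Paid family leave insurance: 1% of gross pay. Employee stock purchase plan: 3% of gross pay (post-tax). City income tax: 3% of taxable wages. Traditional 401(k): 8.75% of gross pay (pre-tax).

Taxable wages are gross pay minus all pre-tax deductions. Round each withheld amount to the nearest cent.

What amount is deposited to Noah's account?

$739.51

Traditional 401(k): $1,530.68 × 0.0875 = $133.93
Taxable wages = $1,530.68 − $133.93 = $1,396.75
City income tax: $1,396.75 × 0.03 = $41.90
Federal income tax: $1,396.75 × 0.23 = $321.25
State withholding: $1,396.75 × 0.09 = $125.71
Paid family leave insurance: $1,530.68 × 0.01 = $15.31
Social Security (OASDI): $1,530.68 × 0.07 = $107.15
Employee stock purchase plan: $1,530.68 × 0.03 = $45.92
Total deductions = $133.93 + $41.90 + $321.25 + $125.71 + $15.31 + $107.15 + $45.92 = $791.17
Net pay = $1,530.68 − $791.17 = $739.51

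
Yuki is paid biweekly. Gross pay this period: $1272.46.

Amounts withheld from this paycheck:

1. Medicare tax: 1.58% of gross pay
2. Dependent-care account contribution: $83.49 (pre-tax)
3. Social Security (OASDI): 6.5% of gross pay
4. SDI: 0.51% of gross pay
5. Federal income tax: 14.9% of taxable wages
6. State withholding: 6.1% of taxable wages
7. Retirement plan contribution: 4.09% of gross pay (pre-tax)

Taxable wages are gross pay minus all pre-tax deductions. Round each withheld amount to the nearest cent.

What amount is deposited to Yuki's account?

$788.88

Dependent-care account contribution: $83.49
Retirement plan contribution: $1272.46 × 0.0409 = $52.04
Pre-tax total = $83.49 + $52.04 = $135.53
Taxable wages = $1272.46 − $135.53 = $1136.93
State withholding: $1136.93 × 0.061 = $69.35
Federal income tax: $1136.93 × 0.149 = $169.40
Medicare tax: $1272.46 × 0.0158 = $20.10
SDI: $1272.46 × 0.0051 = $6.49
Social Security (OASDI): $1272.46 × 0.065 = $82.71
Total deductions = $83.49 + $52.04 + $69.35 + $169.40 + $20.10 + $6.49 + $82.71 = $483.58
Net pay = $1272.46 − $483.58 = $788.88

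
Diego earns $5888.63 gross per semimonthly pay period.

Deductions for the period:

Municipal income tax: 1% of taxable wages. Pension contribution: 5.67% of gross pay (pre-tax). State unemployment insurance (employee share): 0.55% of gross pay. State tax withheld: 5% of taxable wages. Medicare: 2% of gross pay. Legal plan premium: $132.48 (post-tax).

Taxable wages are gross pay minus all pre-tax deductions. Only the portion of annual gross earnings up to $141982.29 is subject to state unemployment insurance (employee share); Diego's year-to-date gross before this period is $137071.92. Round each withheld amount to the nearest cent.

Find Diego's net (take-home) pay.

$4944.19

Pension contribution: $5888.63 × 0.0567 = $333.89
Taxable wages = $5888.63 − $333.89 = $5554.74
State tax withheld: $5554.74 × 0.05 = $277.74
Municipal income tax: $5554.74 × 0.01 = $55.55
Medicare: $5888.63 × 0.02 = $117.77
State unemployment insurance (employee share): only $141982.29 − $137071.92 = $4910.37 of this check is subject → $4910.37 × 0.0055 = $27.01
Legal plan premium: $132.48
Total deductions = $333.89 + $277.74 + $55.55 + $117.77 + $27.01 + $132.48 = $944.44
Net pay = $5888.63 − $944.44 = $4944.19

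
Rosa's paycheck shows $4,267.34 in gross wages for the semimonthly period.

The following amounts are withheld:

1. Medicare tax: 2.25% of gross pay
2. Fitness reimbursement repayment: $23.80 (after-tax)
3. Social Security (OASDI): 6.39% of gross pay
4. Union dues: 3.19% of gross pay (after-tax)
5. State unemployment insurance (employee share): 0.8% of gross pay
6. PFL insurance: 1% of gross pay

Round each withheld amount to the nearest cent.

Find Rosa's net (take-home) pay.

State unemployment insurance (employee share): $4,267.34 × 0.008 = $34.14
Medicare tax: $4,267.34 × 0.0225 = $96.02
PFL insurance: $4,267.34 × 0.01 = $42.67
Social Security (OASDI): $4,267.34 × 0.0639 = $272.68
Fitness reimbursement repayment: $23.80
Union dues: $4,267.34 × 0.0319 = $136.13
Total deductions = $34.14 + $96.02 + $42.67 + $272.68 + $23.80 + $136.13 = $605.44
Net pay = $4,267.34 − $605.44 = $3,661.90

$3,661.90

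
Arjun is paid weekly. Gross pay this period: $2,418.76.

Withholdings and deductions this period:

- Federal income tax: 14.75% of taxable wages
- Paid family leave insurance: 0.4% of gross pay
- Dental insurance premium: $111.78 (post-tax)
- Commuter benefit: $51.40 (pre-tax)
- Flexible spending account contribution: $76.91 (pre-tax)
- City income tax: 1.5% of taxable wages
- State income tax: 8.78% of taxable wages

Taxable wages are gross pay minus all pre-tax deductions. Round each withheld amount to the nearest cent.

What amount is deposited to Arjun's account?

$1,595.69

Flexible spending account contribution: $76.91
Commuter benefit: $51.40
Pre-tax total = $76.91 + $51.40 = $128.31
Taxable wages = $2,418.76 − $128.31 = $2,290.45
Federal income tax: $2,290.45 × 0.1475 = $337.84
City income tax: $2,290.45 × 0.015 = $34.36
State income tax: $2,290.45 × 0.0878 = $201.10
Paid family leave insurance: $2,418.76 × 0.004 = $9.68
Dental insurance premium: $111.78
Total deductions = $76.91 + $51.40 + $337.84 + $34.36 + $201.10 + $9.68 + $111.78 = $823.07
Net pay = $2,418.76 − $823.07 = $1,595.69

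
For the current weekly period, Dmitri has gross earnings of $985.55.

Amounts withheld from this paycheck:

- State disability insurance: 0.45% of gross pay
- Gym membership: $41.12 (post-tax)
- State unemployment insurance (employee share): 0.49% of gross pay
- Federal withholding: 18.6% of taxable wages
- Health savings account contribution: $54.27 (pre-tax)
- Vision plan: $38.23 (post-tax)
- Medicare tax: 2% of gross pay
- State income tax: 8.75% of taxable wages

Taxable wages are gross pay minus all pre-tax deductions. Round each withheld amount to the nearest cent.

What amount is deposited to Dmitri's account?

$568.25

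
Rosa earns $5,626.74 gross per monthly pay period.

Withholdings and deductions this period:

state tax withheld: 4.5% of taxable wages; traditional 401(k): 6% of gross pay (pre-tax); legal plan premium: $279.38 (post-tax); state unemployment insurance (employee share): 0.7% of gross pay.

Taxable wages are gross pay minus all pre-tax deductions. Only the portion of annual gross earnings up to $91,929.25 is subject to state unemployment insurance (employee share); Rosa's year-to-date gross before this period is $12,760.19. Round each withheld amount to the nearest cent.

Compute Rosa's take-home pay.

Traditional 401(k): $5,626.74 × 0.06 = $337.60
Taxable wages = $5,626.74 − $337.60 = $5,289.14
State tax withheld: $5,289.14 × 0.045 = $238.01
State unemployment insurance (employee share): cap not yet reached, full $5,626.74 is subject → $5,626.74 × 0.007 = $39.39
Legal plan premium: $279.38
Total deductions = $337.60 + $238.01 + $39.39 + $279.38 = $894.38
Net pay = $5,626.74 − $894.38 = $4,732.36

$4,732.36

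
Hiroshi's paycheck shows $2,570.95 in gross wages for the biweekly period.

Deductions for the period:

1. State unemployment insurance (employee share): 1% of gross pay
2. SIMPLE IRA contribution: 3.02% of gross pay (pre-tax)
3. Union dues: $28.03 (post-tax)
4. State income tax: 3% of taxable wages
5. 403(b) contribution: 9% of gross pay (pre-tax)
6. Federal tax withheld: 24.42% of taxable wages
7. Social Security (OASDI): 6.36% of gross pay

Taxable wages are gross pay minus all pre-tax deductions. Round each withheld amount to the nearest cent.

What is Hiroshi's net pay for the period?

SIMPLE IRA contribution: $2,570.95 × 0.0302 = $77.64
403(b) contribution: $2,570.95 × 0.09 = $231.39
Pre-tax total = $77.64 + $231.39 = $309.03
Taxable wages = $2,570.95 − $309.03 = $2,261.92
Federal tax withheld: $2,261.92 × 0.2442 = $552.36
State income tax: $2,261.92 × 0.03 = $67.86
State unemployment insurance (employee share): $2,570.95 × 0.01 = $25.71
Social Security (OASDI): $2,570.95 × 0.0636 = $163.51
Union dues: $28.03
Total deductions = $77.64 + $231.39 + $552.36 + $67.86 + $25.71 + $163.51 + $28.03 = $1,146.50
Net pay = $2,570.95 − $1,146.50 = $1,424.45

$1,424.45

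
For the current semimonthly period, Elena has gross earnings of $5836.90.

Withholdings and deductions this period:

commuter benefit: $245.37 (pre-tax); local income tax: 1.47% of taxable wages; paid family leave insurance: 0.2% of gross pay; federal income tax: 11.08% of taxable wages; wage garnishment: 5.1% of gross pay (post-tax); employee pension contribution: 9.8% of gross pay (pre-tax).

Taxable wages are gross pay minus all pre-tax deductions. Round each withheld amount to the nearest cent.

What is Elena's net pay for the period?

Employee pension contribution: $5836.90 × 0.098 = $572.02
Commuter benefit: $245.37
Pre-tax total = $572.02 + $245.37 = $817.39
Taxable wages = $5836.90 − $817.39 = $5019.51
Local income tax: $5019.51 × 0.0147 = $73.79
Federal income tax: $5019.51 × 0.1108 = $556.16
Paid family leave insurance: $5836.90 × 0.002 = $11.67
Wage garnishment: $5836.90 × 0.051 = $297.68
Total deductions = $572.02 + $245.37 + $73.79 + $556.16 + $11.67 + $297.68 = $1756.69
Net pay = $5836.90 − $1756.69 = $4080.21

$4080.21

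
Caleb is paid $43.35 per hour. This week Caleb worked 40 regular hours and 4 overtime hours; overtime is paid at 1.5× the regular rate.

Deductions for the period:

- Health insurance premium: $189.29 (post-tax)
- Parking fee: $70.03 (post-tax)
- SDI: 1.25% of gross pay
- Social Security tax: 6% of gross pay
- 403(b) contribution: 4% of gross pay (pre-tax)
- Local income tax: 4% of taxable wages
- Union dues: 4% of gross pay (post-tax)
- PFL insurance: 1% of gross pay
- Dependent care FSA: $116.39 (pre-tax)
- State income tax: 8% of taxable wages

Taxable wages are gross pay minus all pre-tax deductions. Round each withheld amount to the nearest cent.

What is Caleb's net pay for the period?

$1,078.59

Regular pay: 40 × $43.35 = $1,734.00
Overtime pay: 4 × $43.35 × 1.5 = $260.10
Gross pay = $1,734.00 + $260.10 = $1,994.10
403(b) contribution: $1,994.10 × 0.04 = $79.76
Dependent care FSA: $116.39
Pre-tax total = $79.76 + $116.39 = $196.15
Taxable wages = $1,994.10 − $196.15 = $1,797.95
State income tax: $1,797.95 × 0.08 = $143.84
Local income tax: $1,797.95 × 0.04 = $71.92
SDI: $1,994.10 × 0.0125 = $24.93
PFL insurance: $1,994.10 × 0.01 = $19.94
Social Security tax: $1,994.10 × 0.06 = $119.65
Health insurance premium: $189.29
Parking fee: $70.03
Union dues: $1,994.10 × 0.04 = $79.76
Total deductions = $79.76 + $116.39 + $143.84 + $71.92 + $24.93 + $19.94 + $119.65 + $189.29 + $70.03 + $79.76 = $915.51
Net pay = $1,994.10 − $915.51 = $1,078.59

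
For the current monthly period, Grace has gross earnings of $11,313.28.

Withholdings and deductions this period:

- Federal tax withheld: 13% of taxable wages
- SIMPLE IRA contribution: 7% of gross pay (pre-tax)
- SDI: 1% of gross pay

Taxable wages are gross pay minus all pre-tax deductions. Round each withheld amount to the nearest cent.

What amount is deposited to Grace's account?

SIMPLE IRA contribution: $11,313.28 × 0.07 = $791.93
Taxable wages = $11,313.28 − $791.93 = $10,521.35
Federal tax withheld: $10,521.35 × 0.13 = $1,367.78
SDI: $11,313.28 × 0.01 = $113.13
Total deductions = $791.93 + $1,367.78 + $113.13 = $2,272.84
Net pay = $11,313.28 − $2,272.84 = $9,040.44

$9,040.44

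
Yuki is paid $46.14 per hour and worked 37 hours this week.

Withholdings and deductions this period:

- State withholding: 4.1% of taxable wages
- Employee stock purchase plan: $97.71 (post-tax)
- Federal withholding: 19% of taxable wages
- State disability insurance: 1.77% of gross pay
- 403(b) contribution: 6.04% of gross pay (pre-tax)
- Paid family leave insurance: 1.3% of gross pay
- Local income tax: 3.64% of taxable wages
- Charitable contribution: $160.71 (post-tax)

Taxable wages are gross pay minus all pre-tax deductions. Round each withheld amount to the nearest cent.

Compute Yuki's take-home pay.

$864.31

Gross pay: 37 × $46.14 = $1,707.18
403(b) contribution: $1,707.18 × 0.0604 = $103.11
Taxable wages = $1,707.18 − $103.11 = $1,604.07
Federal withholding: $1,604.07 × 0.19 = $304.77
State withholding: $1,604.07 × 0.041 = $65.77
Local income tax: $1,604.07 × 0.0364 = $58.39
Paid family leave insurance: $1,707.18 × 0.013 = $22.19
State disability insurance: $1,707.18 × 0.0177 = $30.22
Employee stock purchase plan: $97.71
Charitable contribution: $160.71
Total deductions = $103.11 + $304.77 + $65.77 + $58.39 + $22.19 + $30.22 + $97.71 + $160.71 = $842.87
Net pay = $1,707.18 − $842.87 = $864.31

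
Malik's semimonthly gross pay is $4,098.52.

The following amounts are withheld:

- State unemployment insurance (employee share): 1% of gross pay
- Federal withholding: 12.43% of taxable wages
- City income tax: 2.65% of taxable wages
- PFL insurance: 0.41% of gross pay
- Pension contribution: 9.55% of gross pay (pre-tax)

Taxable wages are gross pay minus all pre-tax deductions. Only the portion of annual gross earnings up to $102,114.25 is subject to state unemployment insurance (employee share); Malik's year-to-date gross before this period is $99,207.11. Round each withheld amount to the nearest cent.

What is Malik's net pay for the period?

$3,102.21

Pension contribution: $4,098.52 × 0.0955 = $391.41
Taxable wages = $4,098.52 − $391.41 = $3,707.11
Federal withholding: $3,707.11 × 0.1243 = $460.79
City income tax: $3,707.11 × 0.0265 = $98.24
State unemployment insurance (employee share): only $102,114.25 − $99,207.11 = $2,907.14 of this check is subject → $2,907.14 × 0.01 = $29.07
PFL insurance: $4,098.52 × 0.0041 = $16.80
Total deductions = $391.41 + $460.79 + $98.24 + $29.07 + $16.80 = $996.31
Net pay = $4,098.52 − $996.31 = $3,102.21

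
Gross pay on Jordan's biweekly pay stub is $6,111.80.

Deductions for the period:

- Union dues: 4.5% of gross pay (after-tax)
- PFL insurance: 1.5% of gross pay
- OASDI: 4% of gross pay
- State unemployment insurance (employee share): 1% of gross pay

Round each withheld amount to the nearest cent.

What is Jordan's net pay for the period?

$5,439.50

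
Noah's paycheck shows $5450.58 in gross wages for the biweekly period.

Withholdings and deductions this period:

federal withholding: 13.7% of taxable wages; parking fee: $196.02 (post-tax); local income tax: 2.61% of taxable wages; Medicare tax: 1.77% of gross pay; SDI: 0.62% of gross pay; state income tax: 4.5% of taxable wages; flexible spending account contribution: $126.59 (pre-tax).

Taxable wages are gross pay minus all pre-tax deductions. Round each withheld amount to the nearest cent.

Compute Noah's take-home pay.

$3889.77

Flexible spending account contribution: $126.59
Taxable wages = $5450.58 − $126.59 = $5323.99
Federal withholding: $5323.99 × 0.137 = $729.39
Local income tax: $5323.99 × 0.0261 = $138.96
State income tax: $5323.99 × 0.045 = $239.58
Medicare tax: $5450.58 × 0.0177 = $96.48
SDI: $5450.58 × 0.0062 = $33.79
Parking fee: $196.02
Total deductions = $126.59 + $729.39 + $138.96 + $239.58 + $96.48 + $33.79 + $196.02 = $1560.81
Net pay = $5450.58 − $1560.81 = $3889.77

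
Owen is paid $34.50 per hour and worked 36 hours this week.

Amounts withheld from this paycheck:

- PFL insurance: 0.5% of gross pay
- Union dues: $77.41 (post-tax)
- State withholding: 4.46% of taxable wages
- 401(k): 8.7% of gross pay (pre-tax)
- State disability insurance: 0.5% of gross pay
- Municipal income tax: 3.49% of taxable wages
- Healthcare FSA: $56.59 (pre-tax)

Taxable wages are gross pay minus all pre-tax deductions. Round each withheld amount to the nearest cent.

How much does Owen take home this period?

$901.88

Gross pay: 36 × $34.50 = $1242.00
Healthcare FSA: $56.59
401(k): $1242.00 × 0.087 = $108.05
Pre-tax total = $56.59 + $108.05 = $164.64
Taxable wages = $1242.00 − $164.64 = $1077.36
Municipal income tax: $1077.36 × 0.0349 = $37.60
State withholding: $1077.36 × 0.0446 = $48.05
PFL insurance: $1242.00 × 0.005 = $6.21
State disability insurance: $1242.00 × 0.005 = $6.21
Union dues: $77.41
Total deductions = $56.59 + $108.05 + $37.60 + $48.05 + $6.21 + $6.21 + $77.41 = $340.12
Net pay = $1242.00 − $340.12 = $901.88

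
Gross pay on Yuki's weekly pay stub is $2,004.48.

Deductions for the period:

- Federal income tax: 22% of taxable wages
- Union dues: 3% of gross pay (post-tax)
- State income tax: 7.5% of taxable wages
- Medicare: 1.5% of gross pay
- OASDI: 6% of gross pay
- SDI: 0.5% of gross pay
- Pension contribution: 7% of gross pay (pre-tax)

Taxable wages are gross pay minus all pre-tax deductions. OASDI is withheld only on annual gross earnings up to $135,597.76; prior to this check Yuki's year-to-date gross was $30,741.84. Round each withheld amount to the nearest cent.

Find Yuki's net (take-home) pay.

$1,093.75

Pension contribution: $2,004.48 × 0.07 = $140.31
Taxable wages = $2,004.48 − $140.31 = $1,864.17
State income tax: $1,864.17 × 0.075 = $139.81
Federal income tax: $1,864.17 × 0.22 = $410.12
Medicare: $2,004.48 × 0.015 = $30.07
SDI: $2,004.48 × 0.005 = $10.02
OASDI: cap not yet reached, full $2,004.48 is subject → $2,004.48 × 0.06 = $120.27
Union dues: $2,004.48 × 0.03 = $60.13
Total deductions = $140.31 + $139.81 + $410.12 + $30.07 + $10.02 + $120.27 + $60.13 = $910.73
Net pay = $2,004.48 − $910.73 = $1,093.75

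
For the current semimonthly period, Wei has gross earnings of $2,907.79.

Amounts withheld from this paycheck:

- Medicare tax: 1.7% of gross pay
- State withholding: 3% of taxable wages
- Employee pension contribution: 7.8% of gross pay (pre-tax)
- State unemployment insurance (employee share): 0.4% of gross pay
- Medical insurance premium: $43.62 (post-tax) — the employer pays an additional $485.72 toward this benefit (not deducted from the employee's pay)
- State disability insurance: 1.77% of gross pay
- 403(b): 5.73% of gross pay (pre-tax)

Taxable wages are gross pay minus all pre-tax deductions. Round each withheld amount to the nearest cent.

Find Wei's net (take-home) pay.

403(b): $2,907.79 × 0.0573 = $166.62
Employee pension contribution: $2,907.79 × 0.078 = $226.81
Pre-tax total = $166.62 + $226.81 = $393.43
Taxable wages = $2,907.79 − $393.43 = $2,514.36
State withholding: $2,514.36 × 0.03 = $75.43
State unemployment insurance (employee share): $2,907.79 × 0.004 = $11.63
State disability insurance: $2,907.79 × 0.0177 = $51.47
Medicare tax: $2,907.79 × 0.017 = $49.43
Medical insurance premium: $43.62
(Employer's $485.72 toward medical insurance premium is not withheld from the employee.)
Total deductions = $166.62 + $226.81 + $75.43 + $11.63 + $51.47 + $49.43 + $43.62 = $625.01
Net pay = $2,907.79 − $625.01 = $2,282.78

$2,282.78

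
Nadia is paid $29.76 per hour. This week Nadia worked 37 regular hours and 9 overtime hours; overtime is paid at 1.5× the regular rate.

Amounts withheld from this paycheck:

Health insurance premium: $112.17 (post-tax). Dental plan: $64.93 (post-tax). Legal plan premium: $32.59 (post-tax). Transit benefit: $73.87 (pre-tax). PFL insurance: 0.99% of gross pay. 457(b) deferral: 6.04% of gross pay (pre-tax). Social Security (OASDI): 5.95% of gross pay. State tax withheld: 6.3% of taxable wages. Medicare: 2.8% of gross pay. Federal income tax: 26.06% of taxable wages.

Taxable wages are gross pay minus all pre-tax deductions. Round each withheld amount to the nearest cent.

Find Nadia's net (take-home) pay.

$549.11

Regular pay: 37 × $29.76 = $1,101.12
Overtime pay: 9 × $29.76 × 1.5 = $401.76
Gross pay = $1,101.12 + $401.76 = $1,502.88
457(b) deferral: $1,502.88 × 0.0604 = $90.77
Transit benefit: $73.87
Pre-tax total = $90.77 + $73.87 = $164.64
Taxable wages = $1,502.88 − $164.64 = $1,338.24
Federal income tax: $1,338.24 × 0.2606 = $348.75
State tax withheld: $1,338.24 × 0.063 = $84.31
PFL insurance: $1,502.88 × 0.0099 = $14.88
Social Security (OASDI): $1,502.88 × 0.0595 = $89.42
Medicare: $1,502.88 × 0.028 = $42.08
Dental plan: $64.93
Health insurance premium: $112.17
Legal plan premium: $32.59
Total deductions = $90.77 + $73.87 + $348.75 + $84.31 + $14.88 + $89.42 + $42.08 + $64.93 + $112.17 + $32.59 = $953.77
Net pay = $1,502.88 − $953.77 = $549.11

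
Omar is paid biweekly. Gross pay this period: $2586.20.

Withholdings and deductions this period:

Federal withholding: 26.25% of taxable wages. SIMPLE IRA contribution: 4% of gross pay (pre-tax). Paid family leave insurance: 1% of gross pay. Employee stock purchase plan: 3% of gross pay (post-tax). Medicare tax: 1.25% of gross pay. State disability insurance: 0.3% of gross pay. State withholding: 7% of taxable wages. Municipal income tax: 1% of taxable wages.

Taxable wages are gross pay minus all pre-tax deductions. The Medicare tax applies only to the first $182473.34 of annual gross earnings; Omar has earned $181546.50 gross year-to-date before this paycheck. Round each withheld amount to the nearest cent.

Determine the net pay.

$1509.61

SIMPLE IRA contribution: $2586.20 × 0.04 = $103.45
Taxable wages = $2586.20 − $103.45 = $2482.75
Municipal income tax: $2482.75 × 0.01 = $24.83
Federal withholding: $2482.75 × 0.2625 = $651.72
State withholding: $2482.75 × 0.07 = $173.79
Medicare tax: only $182473.34 − $181546.50 = $926.84 of this check is subject → $926.84 × 0.0125 = $11.59
State disability insurance: $2586.20 × 0.003 = $7.76
Paid family leave insurance: $2586.20 × 0.01 = $25.86
Employee stock purchase plan: $2586.20 × 0.03 = $77.59
Total deductions = $103.45 + $24.83 + $651.72 + $173.79 + $11.59 + $7.76 + $25.86 + $77.59 = $1076.59
Net pay = $2586.20 − $1076.59 = $1509.61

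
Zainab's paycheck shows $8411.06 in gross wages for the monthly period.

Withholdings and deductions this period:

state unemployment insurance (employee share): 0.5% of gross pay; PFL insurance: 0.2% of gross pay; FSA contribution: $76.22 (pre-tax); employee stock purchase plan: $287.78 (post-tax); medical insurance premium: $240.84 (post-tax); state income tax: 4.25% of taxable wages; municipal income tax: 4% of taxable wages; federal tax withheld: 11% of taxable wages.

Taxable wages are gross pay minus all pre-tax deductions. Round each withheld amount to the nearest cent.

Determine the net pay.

FSA contribution: $76.22
Taxable wages = $8411.06 − $76.22 = $8334.84
State income tax: $8334.84 × 0.0425 = $354.23
Federal tax withheld: $8334.84 × 0.11 = $916.83
Municipal income tax: $8334.84 × 0.04 = $333.39
State unemployment insurance (employee share): $8411.06 × 0.005 = $42.06
PFL insurance: $8411.06 × 0.002 = $16.82
Employee stock purchase plan: $287.78
Medical insurance premium: $240.84
Total deductions = $76.22 + $354.23 + $916.83 + $333.39 + $42.06 + $16.82 + $287.78 + $240.84 = $2268.17
Net pay = $8411.06 − $2268.17 = $6142.89

$6142.89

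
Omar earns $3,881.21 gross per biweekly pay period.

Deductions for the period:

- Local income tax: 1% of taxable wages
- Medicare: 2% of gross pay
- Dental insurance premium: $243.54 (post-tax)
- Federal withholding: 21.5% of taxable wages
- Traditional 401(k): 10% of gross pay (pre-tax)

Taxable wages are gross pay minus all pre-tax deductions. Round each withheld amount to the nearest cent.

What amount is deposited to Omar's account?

$2,385.99

Traditional 401(k): $3,881.21 × 0.1 = $388.12
Taxable wages = $3,881.21 − $388.12 = $3,493.09
Federal withholding: $3,493.09 × 0.215 = $751.01
Local income tax: $3,493.09 × 0.01 = $34.93
Medicare: $3,881.21 × 0.02 = $77.62
Dental insurance premium: $243.54
Total deductions = $388.12 + $751.01 + $34.93 + $77.62 + $243.54 = $1,495.22
Net pay = $3,881.21 − $1,495.22 = $2,385.99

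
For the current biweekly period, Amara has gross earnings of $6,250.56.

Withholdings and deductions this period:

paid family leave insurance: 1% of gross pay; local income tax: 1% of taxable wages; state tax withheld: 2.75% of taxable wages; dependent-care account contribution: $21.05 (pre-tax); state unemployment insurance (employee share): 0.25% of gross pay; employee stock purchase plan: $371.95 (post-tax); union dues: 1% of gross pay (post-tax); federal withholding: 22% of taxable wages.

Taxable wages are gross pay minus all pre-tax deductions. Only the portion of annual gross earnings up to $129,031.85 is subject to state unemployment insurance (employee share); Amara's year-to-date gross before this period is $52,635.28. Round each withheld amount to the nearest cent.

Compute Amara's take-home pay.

Dependent-care account contribution: $21.05
Taxable wages = $6,250.56 − $21.05 = $6,229.51
Local income tax: $6,229.51 × 0.01 = $62.30
State tax withheld: $6,229.51 × 0.0275 = $171.31
Federal withholding: $6,229.51 × 0.22 = $1,370.49
Paid family leave insurance: $6,250.56 × 0.01 = $62.51
State unemployment insurance (employee share): cap not yet reached, full $6,250.56 is subject → $6,250.56 × 0.0025 = $15.63
Employee stock purchase plan: $371.95
Union dues: $6,250.56 × 0.01 = $62.51
Total deductions = $21.05 + $62.30 + $171.31 + $1,370.49 + $62.51 + $15.63 + $371.95 + $62.51 = $2,137.75
Net pay = $6,250.56 − $2,137.75 = $4,112.81

$4,112.81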